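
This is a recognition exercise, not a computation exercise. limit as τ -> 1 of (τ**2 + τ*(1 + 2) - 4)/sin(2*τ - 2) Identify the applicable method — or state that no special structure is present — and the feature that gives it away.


Best approach: l'Hôpital's rule (0/0) — plug in 1: top and bottom both hit zero, so differentiate each and retry. Expanding numerator and denominator to first order gives the same value — the rule automates exactly that.


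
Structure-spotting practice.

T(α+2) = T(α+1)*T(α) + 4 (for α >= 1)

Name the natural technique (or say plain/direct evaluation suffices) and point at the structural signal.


Diagnosis: no special technique — a nonlinear dependence on earlier terms breaks linearity, and with it every superposition-based closed form.


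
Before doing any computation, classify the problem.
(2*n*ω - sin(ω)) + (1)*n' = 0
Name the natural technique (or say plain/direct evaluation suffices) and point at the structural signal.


Technique: a linear integrating factor — linear in the unknown with genuine forcing: multiply through by the exponential of the integrated coefficient and the left side closes into one derivative.


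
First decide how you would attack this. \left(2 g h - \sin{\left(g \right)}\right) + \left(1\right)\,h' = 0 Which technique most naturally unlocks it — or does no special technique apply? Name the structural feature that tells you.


Diagnosis: a linear integrating factor — h appears only to the first power with coefficient 2 g — the classic integrating-factor setup.


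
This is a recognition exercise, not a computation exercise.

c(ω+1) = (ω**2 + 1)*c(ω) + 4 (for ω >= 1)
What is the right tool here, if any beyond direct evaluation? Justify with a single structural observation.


Verdict: a summation factor — an index-dependent multiplier ω**2 + 1 rules out characteristic roots; a summation factor converts it to a pure difference.


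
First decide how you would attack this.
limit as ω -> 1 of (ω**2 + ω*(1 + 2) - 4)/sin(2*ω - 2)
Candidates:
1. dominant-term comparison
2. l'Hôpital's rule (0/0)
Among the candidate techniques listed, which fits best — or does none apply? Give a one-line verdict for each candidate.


Method: l'Hôpital's rule (0/0) — substituting 1 gives 0 over 0; differentiate top and bottom once and re-evaluate. A local series expansion at the point resolves it as well; the rule is the packaged version of that step.
- dominant-term comparison — this limit is not decided by comparing leading-term growth at infinity.
- l'Hôpital's rule (0/0): yes, a natural case for it.


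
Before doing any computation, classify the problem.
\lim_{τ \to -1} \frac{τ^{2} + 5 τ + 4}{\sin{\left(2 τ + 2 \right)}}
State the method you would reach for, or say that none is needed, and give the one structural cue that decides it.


Best approach: l'Hôpital's rule (0/0) — numerator and denominator both vanish at -1 — a genuine 0/0 form, which is exactly when l'Hôpital applies. A local series expansion at the point resolves it as well; the rule is the packaged version of that step.


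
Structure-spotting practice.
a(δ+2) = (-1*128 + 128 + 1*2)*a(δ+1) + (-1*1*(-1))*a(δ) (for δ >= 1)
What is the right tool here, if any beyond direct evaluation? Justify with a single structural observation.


Verdict: the characteristic-root method — constant coefficients and linearity mean the ansatz r^δ reduces it to solving the characteristic polynomial.


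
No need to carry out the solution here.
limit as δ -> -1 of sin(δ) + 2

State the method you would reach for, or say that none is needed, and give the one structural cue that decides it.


Best approach: no special technique — the expression is continuous at -1 — substitute and evaluate; no indeterminate form appears.


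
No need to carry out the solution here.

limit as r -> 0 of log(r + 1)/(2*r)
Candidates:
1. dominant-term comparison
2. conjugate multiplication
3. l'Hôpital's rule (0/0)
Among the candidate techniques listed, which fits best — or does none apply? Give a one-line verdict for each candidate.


Technique: l'Hôpital's rule (0/0) — both numerator and denominator vanish at 0: the genuine 0/0 indeterminate that l'Hôpital exists for. Known elementary limits would finish this too — the rule just bypasses the case analysis.
- dominant-term comparison: no dominant power emerges to decide the limit by degree comparison.
- conjugate multiplication: there is no infinity-minus-infinity radical difference to rationalize.
- l'Hôpital's rule (0/0) — applies; the problem has the shape this method handles.


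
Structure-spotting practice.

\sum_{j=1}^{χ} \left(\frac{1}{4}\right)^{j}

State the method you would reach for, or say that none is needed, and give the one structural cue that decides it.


Diagnosis: the geometric series formula — check a ratio of consecutive terms: it is \frac{1}{4}, independent of the index, so the geometric formula closes the sum.


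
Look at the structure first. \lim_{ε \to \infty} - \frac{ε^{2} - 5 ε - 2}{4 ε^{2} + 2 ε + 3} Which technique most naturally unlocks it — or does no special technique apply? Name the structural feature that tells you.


Diagnosis: dominant-term comparison — divide through by the highest power of ε; every lower-order term dies and the dominant terms decide the limit. Differentiating the expression as a single quotient would eventually settle it as well; matching dominant growth settles it immediately.


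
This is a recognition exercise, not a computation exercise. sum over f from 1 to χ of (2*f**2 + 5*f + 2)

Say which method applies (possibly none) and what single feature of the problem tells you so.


Technique: no special technique — every summand is a constant multiple of a power of f — apply the standard power-sum identities one degree at a time.


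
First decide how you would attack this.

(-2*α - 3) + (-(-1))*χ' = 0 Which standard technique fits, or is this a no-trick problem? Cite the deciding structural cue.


Best approach: no special technique — the slope is a pure function of α; integrate both sides and be done.


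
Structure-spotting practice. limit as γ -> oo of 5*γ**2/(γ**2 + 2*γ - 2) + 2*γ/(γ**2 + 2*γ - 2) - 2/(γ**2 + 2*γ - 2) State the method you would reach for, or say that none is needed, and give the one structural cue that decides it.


Best approach: dominant-term comparison — growth-rate triage: the leading powers of γ decide the limit, everything else is noise. l'Hôpital's at-infinity variant applies to the expression viewed as a single quotient; the leading-term comparison is the direct route.


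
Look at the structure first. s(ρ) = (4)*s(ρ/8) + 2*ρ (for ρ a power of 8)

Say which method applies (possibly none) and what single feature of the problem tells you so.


Method: the master substitution — the argument shrinks by the factor 8, so measure the index on a logarithmic scale and the recursion becomes a shift.


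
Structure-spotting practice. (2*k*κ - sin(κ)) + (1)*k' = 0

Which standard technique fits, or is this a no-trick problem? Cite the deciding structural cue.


Diagnosis: a linear integrating factor — the unknown enters only to the first power against a nonzero forcing term — the integrating-factor template applies directly.


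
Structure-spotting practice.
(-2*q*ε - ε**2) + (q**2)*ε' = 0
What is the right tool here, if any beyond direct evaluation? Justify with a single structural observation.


Diagnosis: the homogeneous substitution — solved for the derivative, the right side is unchanged under scaling q and ε together — it depends only on the ratio ε/q, so substitute a single ratio variable. A Bernoulli rewrite works here as the equation stands — the homogeneous substitution is the more immediate reading.


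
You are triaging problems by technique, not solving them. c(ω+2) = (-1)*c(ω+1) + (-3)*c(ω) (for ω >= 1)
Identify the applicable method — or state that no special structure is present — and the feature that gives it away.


Verdict: the characteristic-root method — fixed numeric weights on consecutive terms and no forcing term added: the root method in its home territory.


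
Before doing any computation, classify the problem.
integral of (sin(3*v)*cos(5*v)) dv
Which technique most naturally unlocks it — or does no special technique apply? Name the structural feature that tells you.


Best approach: a trigonometric identity — two different frequencies multiply in sin(3*v)*cos(5*v); the product-to-sum formula separates them.


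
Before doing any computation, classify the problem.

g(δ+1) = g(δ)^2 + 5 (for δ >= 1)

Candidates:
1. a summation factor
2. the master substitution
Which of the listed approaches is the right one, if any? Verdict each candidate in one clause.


Technique: no special technique — nonlinear feedback in the recursion rules out every root- or factor-based technique.
- a summation factor: the recursion is nonlinear — outside the first-order linear family a summation factor addresses.
- the master substitution — there is no divide-the-index recursive argument.


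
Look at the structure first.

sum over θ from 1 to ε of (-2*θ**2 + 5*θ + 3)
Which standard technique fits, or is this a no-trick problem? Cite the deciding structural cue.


Method: no special technique — with only polynomial terms in θ present, the classical sum-of-powers identities are all you need.


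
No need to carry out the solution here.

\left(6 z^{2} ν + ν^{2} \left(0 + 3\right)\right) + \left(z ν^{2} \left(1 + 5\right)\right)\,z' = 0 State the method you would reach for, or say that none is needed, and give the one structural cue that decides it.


Technique: the exact-equation method — (6 z^{2} ν + ν^{2} \left(0 + 3\right)) and z ν^{2} \left(1 + 5\right) pass the exactness check on the nose, so no integrating factor in ν or z is needed at all.


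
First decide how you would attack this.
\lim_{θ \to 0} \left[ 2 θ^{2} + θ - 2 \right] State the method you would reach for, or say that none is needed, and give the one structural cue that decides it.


Verdict: no special technique — no zero denominators, no indeterminate clash at 0 — substitute and read off the value.


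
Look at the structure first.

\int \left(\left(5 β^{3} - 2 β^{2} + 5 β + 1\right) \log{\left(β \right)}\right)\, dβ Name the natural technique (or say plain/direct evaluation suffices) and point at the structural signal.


Method: integration by parts — with u = \log{\left(β \right)} the logarithm disappears after one differentiation, leaving a power-rule integral.


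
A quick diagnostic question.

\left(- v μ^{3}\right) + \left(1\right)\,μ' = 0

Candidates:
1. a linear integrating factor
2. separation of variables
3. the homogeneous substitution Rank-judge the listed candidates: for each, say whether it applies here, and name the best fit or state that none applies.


Verdict: separation of variables — the derivative equals a pure function of v (namely v) times a pure function of μ (namely μ^{3}); divide and integrate each side.
- a linear integrating factor: a nonlinear term in the unknown puts this outside the integrating-factor template.
- separation of variables: yes, a natural case for it.
- the homogeneous substitution — the slope does not depend on the ratio of the variables alone.


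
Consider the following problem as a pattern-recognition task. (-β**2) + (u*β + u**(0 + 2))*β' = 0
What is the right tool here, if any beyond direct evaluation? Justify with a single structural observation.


Technique: the homogeneous substitution — solved for the derivative, the right side is unchanged under scaling u and β together — it depends only on the ratio β/u, so substitute a single ratio variable. With the right rearrangement (exchanging the roles of the variables where needed), this also fits a Bernoulli template; the homogeneous substitution reads the structure directly.


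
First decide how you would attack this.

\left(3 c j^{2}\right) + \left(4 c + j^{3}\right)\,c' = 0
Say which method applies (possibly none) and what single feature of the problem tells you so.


Method: the exact-equation method — the compatibility test passes: the c-derivative of 3 c j^{2} matches the j-derivative of 4 c + j^{3}, so integrate a potential.


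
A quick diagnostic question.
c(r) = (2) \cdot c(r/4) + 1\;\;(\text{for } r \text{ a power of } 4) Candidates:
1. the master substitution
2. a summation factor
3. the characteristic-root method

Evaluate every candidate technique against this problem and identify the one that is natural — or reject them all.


Best approach: the master substitution — treat m = log base 4 of r as the new clock: one recursion step advances m by one while r scales by 4.
- the master substitution — yes, a natural case for it.
- a summation factor — the recursion divides its index rather than shifting it — there is no previous-term chain for a summation factor to telescope.
- the characteristic-root method — a divided-index call is not the fixed-shift linear shape that characteristic roots solve.


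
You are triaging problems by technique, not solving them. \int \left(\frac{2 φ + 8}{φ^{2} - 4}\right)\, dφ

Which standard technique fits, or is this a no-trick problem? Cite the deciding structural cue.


Diagnosis: partial fractions — the denominator φ^{2} - 4 factors, so the quotient decomposes into elementary partial fractions term by term.


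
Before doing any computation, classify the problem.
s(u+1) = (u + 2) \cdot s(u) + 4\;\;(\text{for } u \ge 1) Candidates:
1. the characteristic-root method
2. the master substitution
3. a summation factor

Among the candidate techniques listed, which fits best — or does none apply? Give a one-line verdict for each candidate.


Method: a summation factor — with the index-dependent coefficient u + 2, dividing by the cumulative product turns the left side into a pure difference.
- the characteristic-root method: the coefficients change with the index, which the root method cannot absorb.
- the master substitution — with no divided-index recursive call, reindexing by powers of a base buys nothing.
- a summation factor: a fit — the right tool for this form.


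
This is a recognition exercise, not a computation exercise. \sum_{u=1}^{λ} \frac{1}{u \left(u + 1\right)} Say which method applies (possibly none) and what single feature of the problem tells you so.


Method: telescoping — integer-spaced poles in \frac{1}{u \left(u + 1\right)} are the telescoping signature in disguise.


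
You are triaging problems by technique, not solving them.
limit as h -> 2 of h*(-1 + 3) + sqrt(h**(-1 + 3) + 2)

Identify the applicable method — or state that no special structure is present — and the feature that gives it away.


Diagnosis: no special technique — no denominator vanishes and nothing blows up at 2: direct substitution is the whole computation.


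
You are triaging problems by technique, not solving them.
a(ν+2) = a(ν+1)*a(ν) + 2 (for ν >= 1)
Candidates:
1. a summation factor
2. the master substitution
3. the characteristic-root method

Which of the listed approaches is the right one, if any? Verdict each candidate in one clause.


Diagnosis: no special technique — the update rule curves (it is not linear in the unknown sequence), so no superposition-based closed form attaches — iterate or study it directly.
- a summation factor — no summation factor applies — the rule is not linear in the sequence values.
- the master substitution: with no divided-index recursive call, reindexing by powers of a base buys nothing.
- the characteristic-root method — nonlinearity rules out exponential-mode superposition from the start.


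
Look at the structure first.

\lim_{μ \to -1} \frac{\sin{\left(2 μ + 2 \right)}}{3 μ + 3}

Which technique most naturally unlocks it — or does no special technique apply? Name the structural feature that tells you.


Verdict: l'Hôpital's rule (0/0) — numerator and denominator both vanish at -1 — a genuine 0/0 form, which is exactly when l'Hôpital applies. One could equally expand both pieces locally and compare leading terms; the rule does that in one stroke.


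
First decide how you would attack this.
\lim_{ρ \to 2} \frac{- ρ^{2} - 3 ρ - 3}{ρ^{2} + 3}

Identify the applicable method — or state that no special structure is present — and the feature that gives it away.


Method: no special technique — the expression is continuous at 2 — substitute and evaluate; no indeterminate form appears.


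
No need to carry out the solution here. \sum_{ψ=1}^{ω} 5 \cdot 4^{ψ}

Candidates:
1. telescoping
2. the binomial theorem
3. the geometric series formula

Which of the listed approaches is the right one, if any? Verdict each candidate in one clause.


Method: the geometric series formula — each term is 4 times the previous one, so the geometric-series formula applies directly.
- telescoping: the terms as presented offer no neighboring cancellation — a telescoping rewrite may exist, but the displayed structure does not hand one over.
- the binomial theorem — there is no sum-raised-to-a-power identity hiding in these terms.
- the geometric series formula — yes — fits the structure here.


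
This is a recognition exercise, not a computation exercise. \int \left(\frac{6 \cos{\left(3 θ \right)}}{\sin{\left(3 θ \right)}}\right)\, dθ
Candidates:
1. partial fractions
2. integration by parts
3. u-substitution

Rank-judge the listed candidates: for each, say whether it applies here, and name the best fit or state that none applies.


Best approach: u-substitution — collected, the integrand has one factor that is, up to a constant, the derivative of an inner expression the rest depends on — substitute for that inner expression.
- partial fractions — there is no rational-function structure to decompose.
- integration by parts: no split into a nonconstant polynomial times one of the standard kernels — exp, sine, or cosine of a linear argument, or a logarithm — applies here.
- u-substitution — applies; the problem has the shape this method handles.


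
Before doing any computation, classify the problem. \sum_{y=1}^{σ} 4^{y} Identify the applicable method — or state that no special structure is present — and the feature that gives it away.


Technique: the geometric series formula — each term is 4 times the previous one, so the geometric-series formula applies directly.


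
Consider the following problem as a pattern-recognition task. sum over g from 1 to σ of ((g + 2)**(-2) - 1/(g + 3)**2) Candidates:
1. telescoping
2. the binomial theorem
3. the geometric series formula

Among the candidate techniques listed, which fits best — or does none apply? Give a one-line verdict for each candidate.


Diagnosis: telescoping — a difference of consecutive values of one function ((g + 2)**(-2) at one index and the next) — telescoping by construction.
- telescoping: yes, a natural case for it.
- the binomial theorem — there is no sum-raised-to-a-power identity hiding in these terms.
- the geometric series formula — dividing successive terms gives an index-dependent quantity, not a constant.


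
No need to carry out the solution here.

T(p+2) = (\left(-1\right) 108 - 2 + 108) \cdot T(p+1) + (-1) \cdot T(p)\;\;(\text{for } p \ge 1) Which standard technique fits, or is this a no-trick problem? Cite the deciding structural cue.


Diagnosis: the characteristic-root method — every coefficient is a fixed number and the forcing is zero — substitute r^p and read off the root equation.


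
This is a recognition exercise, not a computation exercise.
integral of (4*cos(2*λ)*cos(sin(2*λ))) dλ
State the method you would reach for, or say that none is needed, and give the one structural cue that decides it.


Best approach: u-substitution — everything non-trivial happens through the inner expression sin(2*λ), and its derivative accounts for the remaining factor up to a constant, so set u = sin(2*λ).


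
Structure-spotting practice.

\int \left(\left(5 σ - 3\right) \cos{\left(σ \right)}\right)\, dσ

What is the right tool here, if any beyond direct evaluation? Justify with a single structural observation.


Best approach: integration by parts — 5 σ - 3 dies after finitely many derivatives while \cos{\left(σ \right)} cycles under integration — the tabular/parts setup.


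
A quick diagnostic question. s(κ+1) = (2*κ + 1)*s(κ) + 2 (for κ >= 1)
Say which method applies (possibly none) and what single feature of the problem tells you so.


Best approach: a summation factor — first-order linear but the coefficient 2*κ + 1 moves with the index — divide by the cumulative product and telescope.


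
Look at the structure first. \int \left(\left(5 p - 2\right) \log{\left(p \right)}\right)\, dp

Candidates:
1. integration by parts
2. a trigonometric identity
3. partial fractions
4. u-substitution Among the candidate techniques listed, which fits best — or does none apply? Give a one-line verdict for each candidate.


Verdict: integration by parts — one parts step with u = \log{\left(p \right)} trades the logarithm for an algebraic integrand.
- integration by parts — a fit — the right tool for this form.
- a trigonometric identity: no sine or cosine appears, so there is nothing for a trigonometric identity to act on.
- partial fractions: there is no rational-function structure to decompose.
- u-substitution: no subexpression of the integrand pairs with its own derivative as a factor — individual terms may offer their own substitutions, but any change of variable covering the whole integral would have to be constructed from outside the expression.


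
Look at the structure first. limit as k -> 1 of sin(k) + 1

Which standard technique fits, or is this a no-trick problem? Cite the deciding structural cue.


Method: no special technique — the expression is continuous at the evaluation point — substitute directly; no indeterminate form appears.


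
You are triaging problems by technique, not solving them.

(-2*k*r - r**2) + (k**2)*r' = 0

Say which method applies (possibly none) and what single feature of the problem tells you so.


Technique: the homogeneous substitution — solved for the derivative, the right side is unchanged under scaling k and r together — it depends only on the ratio r/k, so substitute a single ratio variable. Rearranged, this also fits the Bernoulli template directly; the homogeneous substitution reads the structure without the rearrangement.


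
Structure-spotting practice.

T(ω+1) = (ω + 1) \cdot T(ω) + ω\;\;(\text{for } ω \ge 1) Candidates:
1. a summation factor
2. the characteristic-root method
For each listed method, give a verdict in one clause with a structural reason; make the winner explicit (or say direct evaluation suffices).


Verdict: a summation factor — with the index-dependent coefficient ω + 1, dividing by the cumulative product turns the left side into a pure difference.
- a summation factor — applies; the problem has the shape this method handles.
- the characteristic-root method — an index-dependent weight blocks the pure exponential ansatz.


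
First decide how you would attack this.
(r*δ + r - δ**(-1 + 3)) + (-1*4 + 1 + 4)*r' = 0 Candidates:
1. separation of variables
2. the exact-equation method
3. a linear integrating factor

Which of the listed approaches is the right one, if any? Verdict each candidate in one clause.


Method: a linear integrating factor — linear in the unknown with genuine forcing: multiply through by the exponential of the integrated coefficient and the left side closes into one derivative.
- separation of variables — no algebra isolates the independent variable on one side and the unknown on the other.
- the exact-equation method: the cross partial derivatives disagree, so no single potential exists.
- a linear integrating factor: yes — fits the structure here.


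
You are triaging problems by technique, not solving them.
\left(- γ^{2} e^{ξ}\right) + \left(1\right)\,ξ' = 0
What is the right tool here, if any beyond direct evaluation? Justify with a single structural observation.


Verdict: separation of variables — the derivative equals a pure function of γ (namely γ^{2}) times a pure function of ξ (namely e^{ξ}); divide and integrate each side.


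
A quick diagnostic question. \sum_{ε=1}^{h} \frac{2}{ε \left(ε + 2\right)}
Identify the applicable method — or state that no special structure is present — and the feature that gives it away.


Verdict: telescoping — after splitting \frac{2}{ε \left(ε + 2\right)} into partial fractions, the pieces are shifted copies of one function and cancel telescopically.


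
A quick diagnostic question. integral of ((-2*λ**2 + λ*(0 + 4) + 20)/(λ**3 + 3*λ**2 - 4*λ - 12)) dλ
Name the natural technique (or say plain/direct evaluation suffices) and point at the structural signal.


Verdict: partial fractions — each factor of λ**3 + 3*λ**2 - 4*λ - 12 owns one elementary piece of the integrand — separate them and integrate piecewise.


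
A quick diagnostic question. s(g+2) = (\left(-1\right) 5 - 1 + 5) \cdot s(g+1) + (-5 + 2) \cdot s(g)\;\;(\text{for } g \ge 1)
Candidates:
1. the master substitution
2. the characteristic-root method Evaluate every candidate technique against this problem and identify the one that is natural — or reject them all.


Method: the characteristic-root method — every coefficient is a fixed number and the forcing is zero — substitute r^g and read off the root equation.
- the master substitution — there is no divide-the-index recursive argument.
- the characteristic-root method: yes, a natural case for it.


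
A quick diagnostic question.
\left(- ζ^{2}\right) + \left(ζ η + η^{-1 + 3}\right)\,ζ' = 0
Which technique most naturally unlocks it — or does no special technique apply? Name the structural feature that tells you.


Method: the homogeneous substitution — the slope's numerator and denominator have matching total degree, so it depends only on ζ/η and the ratio substitution collapses it. This can also be massaged into Bernoulli form (the roles of the variables may need exchanging); the homogeneous substitution avoids that setup.


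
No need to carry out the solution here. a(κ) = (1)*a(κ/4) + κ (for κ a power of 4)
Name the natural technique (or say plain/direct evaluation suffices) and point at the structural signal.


Verdict: the master substitution — recursion at κ/4 is multiplicative in the index; logarithmic reindexing via κ = 4^m linearizes it.


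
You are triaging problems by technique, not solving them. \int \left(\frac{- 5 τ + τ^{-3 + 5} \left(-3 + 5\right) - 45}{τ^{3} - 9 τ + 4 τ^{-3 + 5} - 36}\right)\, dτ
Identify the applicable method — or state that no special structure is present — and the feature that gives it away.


Best approach: partial fractions — the bottom, (τ^{3} - 9 τ + 4 τ^{-3 + 5} - 36), comes apart into simple factors, and a proper rational function over split factors decomposes.


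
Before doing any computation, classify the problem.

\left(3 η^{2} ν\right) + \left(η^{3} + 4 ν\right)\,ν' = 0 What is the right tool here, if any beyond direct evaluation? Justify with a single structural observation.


Method: the exact-equation method — 3 η^{2} ν and η^{3} + 4 ν pass the exactness check on the nose, so no integrating factor in η or ν is needed at all.


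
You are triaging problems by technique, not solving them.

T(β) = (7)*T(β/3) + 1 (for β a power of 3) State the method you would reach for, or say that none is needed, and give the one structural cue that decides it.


Best approach: the master substitution — recursion at β/3 is multiplicative in the index; logarithmic reindexing via β = 3^m linearizes it.


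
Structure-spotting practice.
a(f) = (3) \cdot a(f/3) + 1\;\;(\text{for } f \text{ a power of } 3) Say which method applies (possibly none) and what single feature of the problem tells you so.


Diagnosis: the master substitution — treat m = log base 3 of f as the new clock: one recursion step advances m by one while f scales by 3.


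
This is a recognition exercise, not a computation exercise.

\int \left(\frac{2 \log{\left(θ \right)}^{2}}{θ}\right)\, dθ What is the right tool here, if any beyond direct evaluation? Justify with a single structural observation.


Diagnosis: u-substitution — collected, the integrand has one factor that is, up to a constant, the derivative of an inner expression the rest depends on — substitute for that inner expression.


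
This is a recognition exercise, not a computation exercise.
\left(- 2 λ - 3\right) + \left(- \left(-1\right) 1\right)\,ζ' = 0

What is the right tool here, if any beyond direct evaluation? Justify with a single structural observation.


Best approach: no special technique — solved for the derivative, ζ never appears on the right — this is a direct integration in λ, not a differential-equations problem at heart.


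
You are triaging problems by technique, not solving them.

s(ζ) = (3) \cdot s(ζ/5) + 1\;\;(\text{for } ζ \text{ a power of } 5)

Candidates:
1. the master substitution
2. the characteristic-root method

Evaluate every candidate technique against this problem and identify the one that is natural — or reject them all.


Diagnosis: the master substitution — the argument shrinks by the factor 5, so measure the index on a logarithmic scale and the recursion becomes a shift.
- the master substitution: yes, a natural case for it.
- the characteristic-root method: a divided-index call is not the fixed-shift linear shape that characteristic roots solve.


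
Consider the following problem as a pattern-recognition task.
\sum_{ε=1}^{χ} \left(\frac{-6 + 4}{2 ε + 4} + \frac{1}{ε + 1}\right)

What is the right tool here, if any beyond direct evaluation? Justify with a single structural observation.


Technique: telescoping — spot the paired structure — each term adds \frac{1}{ε + 1} and subtracts its successor value, which the next term restores: the definition of a telescoping chain.


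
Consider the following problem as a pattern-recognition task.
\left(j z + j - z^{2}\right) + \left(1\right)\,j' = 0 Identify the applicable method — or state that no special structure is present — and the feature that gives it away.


Diagnosis: a linear integrating factor — the unknown enters only to the first power against a nonzero forcing term — the integrating-factor template applies directly.


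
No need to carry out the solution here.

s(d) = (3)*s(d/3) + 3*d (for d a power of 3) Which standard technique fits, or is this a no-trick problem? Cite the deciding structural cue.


Best approach: the master substitution — treat m = log base 3 of d as the new clock: one recursion step advances m by one while d scales by 3.


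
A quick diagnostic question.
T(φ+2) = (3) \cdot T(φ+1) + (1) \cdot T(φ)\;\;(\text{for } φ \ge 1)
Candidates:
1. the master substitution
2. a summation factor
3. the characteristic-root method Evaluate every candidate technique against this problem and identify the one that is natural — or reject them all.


Best approach: the characteristic-root method — try a geometric ansatz r^φ: constant coefficients turn the recurrence into one polynomial equation in r.
- the master substitution — the recursion steps by a constant offset, so exponential reindexing is pointless.
- a summation factor — the recurrence reaches back more than one step, outside the first-order family a summation factor normalizes.
- the characteristic-root method: applies; the problem has the shape this method handles.


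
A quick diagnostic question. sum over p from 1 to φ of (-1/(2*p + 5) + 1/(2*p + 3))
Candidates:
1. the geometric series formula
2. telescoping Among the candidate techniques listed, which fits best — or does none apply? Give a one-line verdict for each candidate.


Verdict: telescoping — consecutive terms evaluate one function at adjacent indices (1/(2*p + 3) is its current value): one term's tail is the next term's head, so the chain collapses.
- the geometric series formula — the term-to-term ratio changes with the index, so the geometric formula cannot close it.
- telescoping: yes — fits the structure here.


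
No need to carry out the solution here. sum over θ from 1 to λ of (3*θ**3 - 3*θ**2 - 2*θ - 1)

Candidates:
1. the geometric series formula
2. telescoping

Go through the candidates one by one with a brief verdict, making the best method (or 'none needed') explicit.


Diagnosis: no special technique — this is bookkeeping, not technique: standard formulas for sums of constant-multiple powers of θ apply termwise.
- the geometric series formula: the term-to-term ratio changes with the index, so the geometric formula cannot close it.
- telescoping — writing out consecutive terms as given produces no pairwise cancellation.


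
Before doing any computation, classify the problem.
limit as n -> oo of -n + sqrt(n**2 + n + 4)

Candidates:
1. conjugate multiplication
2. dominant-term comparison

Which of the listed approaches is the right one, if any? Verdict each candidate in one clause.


Technique: conjugate multiplication — neither sqrt(n**2 + n + 4) nor n converges alone, so rewrite their difference as a conjugate-rationalized quotient first.
- conjugate multiplication: applies; the problem has the shape this method handles.
- dominant-term comparison — no dominant power emerges to decide the limit by degree comparison.


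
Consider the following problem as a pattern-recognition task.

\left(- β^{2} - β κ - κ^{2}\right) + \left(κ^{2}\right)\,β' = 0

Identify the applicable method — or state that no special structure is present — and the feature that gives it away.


Technique: the homogeneous substitution — the slope is degree-zero homogeneous: the ratio substitution v = β/κ collapses it.


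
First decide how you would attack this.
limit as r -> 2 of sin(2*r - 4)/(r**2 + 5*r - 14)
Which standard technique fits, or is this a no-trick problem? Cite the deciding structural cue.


Diagnosis: l'Hôpital's rule (0/0) — the 0/0 form at 2 is the signature situation for l'Hôpital's rule. One could equally expand both pieces locally and compare leading terms; the rule does that in one stroke.


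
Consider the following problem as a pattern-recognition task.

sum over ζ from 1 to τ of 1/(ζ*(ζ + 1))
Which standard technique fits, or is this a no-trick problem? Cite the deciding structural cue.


Best approach: telescoping — 1/(ζ*(ζ + 1)) hides a difference of shifted reciprocals — decompose it and the middle of the sum vanishes.


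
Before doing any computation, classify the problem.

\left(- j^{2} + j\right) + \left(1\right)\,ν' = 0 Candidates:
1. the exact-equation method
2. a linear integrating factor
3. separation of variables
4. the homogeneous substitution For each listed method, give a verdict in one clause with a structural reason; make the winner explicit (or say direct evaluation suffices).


Diagnosis: no special technique — solved for the derivative, no ν appears — this is antidifferentiation in j wearing ODE clothing.
- the exact-equation method: no dependence on the unknown anywhere: exactness is a label without content here.
- a linear integrating factor — the linear template holds only trivially here (the unknown is absent, so the coefficient is zero) — the method is not the natural label.
- separation of variables: with no unknown in the slope, separating variables is a formality — the equation integrates directly.
- the homogeneous substitution: the slope is not a function of the ratio of the variables alone.


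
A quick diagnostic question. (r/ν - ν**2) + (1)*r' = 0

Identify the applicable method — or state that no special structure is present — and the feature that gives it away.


Diagnosis: a linear integrating factor — linear in the unknown with genuine forcing: multiply through by the exponential of the integrated coefficient and the left side closes into one derivative.


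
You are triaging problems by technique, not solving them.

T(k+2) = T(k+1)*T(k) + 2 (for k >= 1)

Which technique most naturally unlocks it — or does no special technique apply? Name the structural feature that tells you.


Verdict: no special technique — each new value is a nonlinear function of earlier ones — scaling arguments and superposition both fail.


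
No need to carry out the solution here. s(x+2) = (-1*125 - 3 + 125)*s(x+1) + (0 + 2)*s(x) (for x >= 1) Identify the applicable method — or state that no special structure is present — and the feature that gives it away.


Diagnosis: the characteristic-root method — no index-dependence in the weights and nothing inhomogeneous: classic characteristic-equation setup.


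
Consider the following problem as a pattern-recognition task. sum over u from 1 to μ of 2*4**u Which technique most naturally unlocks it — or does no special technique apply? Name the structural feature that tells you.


Technique: the geometric series formula — check a ratio of consecutive terms: it is 4, independent of the index, so the geometric formula closes the sum.


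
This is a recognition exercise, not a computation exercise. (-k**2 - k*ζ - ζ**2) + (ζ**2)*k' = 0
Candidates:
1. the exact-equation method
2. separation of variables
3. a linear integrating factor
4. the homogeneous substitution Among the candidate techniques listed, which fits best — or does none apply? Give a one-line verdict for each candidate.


Verdict: the homogeneous substitution — the slope's numerator and denominator share total degree; set v = k/ζ and the equation drops to separable form.
- the exact-equation method — the cross partial derivatives disagree, so no single potential exists.
- separation of variables: the two dependences are entangled, not a clean product of one-variable pieces.
- a linear integrating factor: the unknown enters nonlinearly (through a power, a denominator, or a transcendental function), which the linear integrating-factor recipe cannot absorb as-is — any repair would come from a preliminary substitution, not the factor.
- the homogeneous substitution — applies; the problem has the shape this method handles.


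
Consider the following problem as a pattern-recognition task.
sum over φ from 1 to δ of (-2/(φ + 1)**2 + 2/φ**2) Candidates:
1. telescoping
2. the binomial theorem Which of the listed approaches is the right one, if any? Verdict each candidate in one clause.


Technique: telescoping — the generic term is a one-step difference of 2/φ**2, so partial sums shortcut to endpoint evaluation.
- telescoping — a fit — the right tool for this form.
- the binomial theorem: no binomial coefficients pair with matched powers.


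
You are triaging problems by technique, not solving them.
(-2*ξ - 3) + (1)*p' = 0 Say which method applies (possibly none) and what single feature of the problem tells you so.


Verdict: no special technique — solved for the derivative, no p appears — this is antidifferentiation in ξ wearing ODE clothing.


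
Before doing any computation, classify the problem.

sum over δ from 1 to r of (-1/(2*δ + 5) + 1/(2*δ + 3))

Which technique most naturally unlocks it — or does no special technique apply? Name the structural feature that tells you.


Method: telescoping — a difference of consecutive values of one function (1/(2*δ + 3) at one index and the next) — telescoping by construction.


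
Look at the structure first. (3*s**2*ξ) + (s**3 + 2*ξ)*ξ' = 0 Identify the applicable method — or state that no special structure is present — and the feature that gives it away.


Technique: the exact-equation method — this form is already the differential of something: the matching mixed partials of 3*s**2*ξ and s**3 + 2*ξ prove it.
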